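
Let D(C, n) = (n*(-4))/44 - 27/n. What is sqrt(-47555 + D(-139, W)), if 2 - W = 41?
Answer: I*sqrt(972365537)/143 ≈ 218.06*I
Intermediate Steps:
W = -39 (W = 2 - 1*41 = 2 - 41 = -39)
D(C, n) = -27/n - n/11 (D(C, n) = -4*n*(1/44) - 27/n = -n/11 - 27/n = -27/n - n/11)
sqrt(-47555 + D(-139, W)) = sqrt(-47555 + (-27/(-39) - 1/11*(-39))) = sqrt(-47555 + (-27*(-1/39) + 39/11)) = sqrt(-47555 + (9/13 + 39/11)) = sqrt(-47555 + 606/143) = sqrt(-6799759/143) = I*sqrt(972365537)/143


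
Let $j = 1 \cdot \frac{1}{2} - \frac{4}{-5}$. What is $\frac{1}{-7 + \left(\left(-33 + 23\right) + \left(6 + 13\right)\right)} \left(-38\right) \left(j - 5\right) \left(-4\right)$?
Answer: $- \frac{1406}{5} \approx -281.2$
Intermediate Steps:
$j = \frac{13}{10}$ ($j = 1 \cdot \frac{1}{2} - - \frac{4}{5} = \frac{1}{2} + \frac{4}{5} = \frac{13}{10} \approx 1.3$)
$\frac{1}{-7 + \left(\left(-33 + 23\right) + \left(6 + 13\right)\right)} \left(-38\right) \left(j - 5\right) \left(-4\right) = \frac{1}{-7 + \left(\left(-33 + 23\right) + \left(6 + 13\right)\right)} \left(-38\right) \left(\frac{13}{10} - 5\right) \left(-4\right) = \frac{1}{-7 + \left(-10 + 19\right)} \left(-38\right) \left(\left(- \frac{37}{10}\right) \left(-4\right)\right) = \frac{1}{-7 + 9} \left(-38\right) \frac{74}{5} = \frac{1}{2} \left(-38\right) \frac{74}{5} = \left(-19\right) \frac{74}{5} = - \frac{1406}{5}$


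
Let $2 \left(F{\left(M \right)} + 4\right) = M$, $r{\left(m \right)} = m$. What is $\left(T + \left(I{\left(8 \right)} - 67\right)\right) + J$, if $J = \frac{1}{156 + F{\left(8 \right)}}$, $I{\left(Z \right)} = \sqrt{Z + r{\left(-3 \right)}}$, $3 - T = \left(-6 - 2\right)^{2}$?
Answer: $- \frac{19967}{156} + \sqrt{5} \approx -125.76$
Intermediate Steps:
$F{\left(M \right)} = -4 + \frac{M}{2}$
$T = -61$ ($T = 3 - \left(-6 - 2\right)^{2} = 3 - \left(-8\right)^{2} = 3 - 64 = -61$)
$I{\left(Z \right)} = \sqrt{-3 + Z}$ ($I{\left(Z \right)} = \sqrt{Z - 3} = \sqrt{-3 + Z}$)
$J = \frac{1}{156}$ ($J = \frac{1}{156 + \left(-4 + \frac{1}{2} \cdot 8\right)} = \frac{1}{156 + \left(-4 + 4\right)} = \frac{1}{156 + 0} = \frac{1}{156} \approx 0.0064103$)
$\left(T + \left(I{\left(8 \right)} - 67\right)\right) + J = \left(-61 - \left(67 - \sqrt{-3 + 8}\right)\right) + \frac{1}{156} = \left(-61 - \left(67 - \sqrt{5}\right)\right) + \frac{1}{156} = \left(-128 + \sqrt{5}\right) + \frac{1}{156} = - \frac{19967}{156} + \sqrt{5}$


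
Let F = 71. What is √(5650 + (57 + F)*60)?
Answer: √13330 ≈ 115.46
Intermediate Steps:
√(5650 + (57 + F)*60) = √(5650 + (57 + 71)*60) = √(5650 + 128*60) = √(5650 + 7680) = √13330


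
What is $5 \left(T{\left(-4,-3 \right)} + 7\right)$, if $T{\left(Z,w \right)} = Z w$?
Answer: $95$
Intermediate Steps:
$5 \left(T{\left(-4,-3 \right)} + 7\right) = 5 \left(\left(-4\right) \left(-3\right) + 7\right) = 5 \left(12 + 7\right) = 5 \cdot 19 = 95$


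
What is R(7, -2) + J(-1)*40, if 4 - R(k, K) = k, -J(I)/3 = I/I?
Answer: -123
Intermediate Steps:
J(I) = -3 (J(I) = -3*I/I = -3*1 = -3)
R(k, K) = 4 - k
R(7, -2) + J(-1)*40 = (4 - 1*7) - 3*40 = (4 - 7) - 120 = -3 - 120 = -123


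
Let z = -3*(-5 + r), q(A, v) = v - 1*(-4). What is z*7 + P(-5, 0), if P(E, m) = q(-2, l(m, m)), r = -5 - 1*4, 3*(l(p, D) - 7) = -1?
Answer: 914/3 ≈ 304.67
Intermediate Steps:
l(p, D) = 20/3 (l(p, D) = 7 + (⅓)*(-1) = 7 - ⅓ = 20/3)
r = -9 (r = -5 - 4 = -9)
q(A, v) = 4 + v (q(A, v) = v + 4 = 4 + v)
P(E, m) = 32/3 (P(E, m) = 4 + 20/3 = 32/3)
z = 42 (z = -3*(-5 - 9) = -3*(-14) = 42)
z*7 + P(-5, 0) = 42*7 + 32/3 = 294 + 32/3 = 914/3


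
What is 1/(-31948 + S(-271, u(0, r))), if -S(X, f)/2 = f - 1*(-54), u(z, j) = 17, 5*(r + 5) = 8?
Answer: -1/32090 ≈ -3.1162e-5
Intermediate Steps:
r = -17/5 (r = -5 + (1/5)*8 = -5 + 8/5 = -17/5 ≈ -3.4000)
S(X, f) = -108 - 2*f (S(X, f) = -2*(f - 1*(-54)) = -2*(f + 54) = -2*(54 + f) = -108 - 2*f)
1/(-31948 + S(-271, u(0, r))) = 1/(-31948 + (-108 - 2*17)) = 1/(-31948 + (-108 - 34)) = 1/(-31948 - 142) = 1/(-32090) = -1/32090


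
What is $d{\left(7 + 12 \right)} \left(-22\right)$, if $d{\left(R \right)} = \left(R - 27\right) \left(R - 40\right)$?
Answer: $-3696$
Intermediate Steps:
$d{\left(R \right)} = \left(-40 + R\right) \left(-27 + R\right)$ ($d{\left(R \right)} = \left(-27 + R\right) \left(-40 + R\right) = \left(-40 + R\right) \left(-27 + R\right)$)
$d{\left(7 + 12 \right)} \left(-22\right) = \left(1080 + \left(7 + 12\right)^{2} - 67 \left(7 + 12\right)\right) \left(-22\right) = \left(1080 + 19^{2} - 1273\right) \left(-22\right) = \left(1080 + 361 - 1273\right) \left(-22\right) = 168 \left(-22\right) = -3696$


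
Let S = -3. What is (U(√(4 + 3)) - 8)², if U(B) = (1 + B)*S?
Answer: 184 + 66*√7 ≈ 358.62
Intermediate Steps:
U(B) = -3 - 3*B (U(B) = (1 + B)*(-3) = -3 - 3*B)
(U(√(4 + 3)) - 8)² = ((-3 - 3*√(4 + 3)) - 8)² = ((-3 - 3*√7) - 8)² = (-11 - 3*√7)²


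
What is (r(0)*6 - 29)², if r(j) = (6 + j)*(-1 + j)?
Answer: 4225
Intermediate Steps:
r(j) = (-1 + j)*(6 + j)
(r(0)*6 - 29)² = ((-6 + 0² + 5*0)*6 - 29)² = ((-6 + 0 + 0)*6 - 29)² = (-6*6 - 29)² = (-36 - 29)² = (-65)² = 4225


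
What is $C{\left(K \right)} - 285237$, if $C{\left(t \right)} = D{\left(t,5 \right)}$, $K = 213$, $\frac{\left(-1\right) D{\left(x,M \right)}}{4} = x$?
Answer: $-286089$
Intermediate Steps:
$D{\left(x,M \right)} = - 4 x$
$C{\left(t \right)} = - 4 t$
$C{\left(K \right)} - 285237 = \left(-4\right) 213 - 285237 = -852 - 285237 = -286089$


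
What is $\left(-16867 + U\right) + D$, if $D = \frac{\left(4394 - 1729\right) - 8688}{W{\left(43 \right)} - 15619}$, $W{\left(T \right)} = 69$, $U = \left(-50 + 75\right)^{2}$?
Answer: $- \frac{252557077}{15550} \approx -16242.0$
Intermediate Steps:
$U = 625$ ($U = 25^{2} = 625$)
$D = \frac{6023}{15550}$ ($D = \frac{\left(4394 - 1729\right) - 8688}{69 - 15619} = \frac{2665 - 8688}{-15550} = \left(-6023\right) \left(- \frac{1}{15550}\right) = \frac{6023}{15550} \approx 0.38733$)
$\left(-16867 + U\right) + D = \left(-16867 + 625\right) + \frac{6023}{15550} = -16242 + \frac{6023}{15550} = - \frac{252557077}{15550}$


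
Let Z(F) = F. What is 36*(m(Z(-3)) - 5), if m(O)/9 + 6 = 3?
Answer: -1152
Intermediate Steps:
m(O) = -27 (m(O) = -54 + 9*3 = -54 + 27 = -27)
36*(m(Z(-3)) - 5) = 36*(-27 - 5) = 36*(-32) = -1152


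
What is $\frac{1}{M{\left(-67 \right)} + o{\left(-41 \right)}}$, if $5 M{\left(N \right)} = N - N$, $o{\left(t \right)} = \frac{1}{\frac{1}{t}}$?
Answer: $- \frac{1}{41} \approx -0.02439$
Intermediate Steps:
$o{\left(t \right)} = t$
$M{\left(N \right)} = 0$ ($M{\left(N \right)} = \frac{N - N}{5} = \frac{1}{5} \cdot 0 = 0$)
$\frac{1}{M{\left(-67 \right)} + o{\left(-41 \right)}} = \frac{1}{0 - 41} = \frac{1}{-41} = - \frac{1}{41}$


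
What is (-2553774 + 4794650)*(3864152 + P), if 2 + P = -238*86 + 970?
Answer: 8615388395152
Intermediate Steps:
P = -19500 (P = -2 + (-238*86 + 970) = -2 + (-20468 + 970) = -2 - 19498 = -19500)
(-2553774 + 4794650)*(3864152 + P) = (-2553774 + 4794650)*(3864152 - 19500) = 2240876*3844652 = 8615388395152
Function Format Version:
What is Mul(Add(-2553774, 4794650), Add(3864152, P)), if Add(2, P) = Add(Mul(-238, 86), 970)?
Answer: 8615388395152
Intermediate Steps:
P = -19500 (P = Add(-2, Add(Mul(-238, 86), 970)) = Add(-2, Add(-20468, 970)) = Add(-2, -19498) = -19500)
Mul(Add(-2553774, 4794650), Add(3864152, P)) = Mul(Add(-2553774, 4794650), Add(3864152, -19500)) = Mul(2240876, 3844652) = 8615388395152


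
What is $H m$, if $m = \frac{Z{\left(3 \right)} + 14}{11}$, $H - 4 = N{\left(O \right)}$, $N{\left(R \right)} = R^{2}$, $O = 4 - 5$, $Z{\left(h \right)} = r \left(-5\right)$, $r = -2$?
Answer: $\frac{120}{11} \approx 10.909$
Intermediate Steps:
$Z{\left(h \right)} = 10$ ($Z{\left(h \right)} = \left(-2\right) \left(-5\right) = 10$)
$O = -1$
$H = 5$ ($H = 4 + \left(-1\right)^{2} = 4 + 1 = 5$)
$m = \frac{24}{11}$ ($m = \frac{10 + 14}{11} = 24 \cdot \frac{1}{11} = \frac{24}{11} \approx 2.1818$)
$H m = 5 \cdot \frac{24}{11} = \frac{120}{11}$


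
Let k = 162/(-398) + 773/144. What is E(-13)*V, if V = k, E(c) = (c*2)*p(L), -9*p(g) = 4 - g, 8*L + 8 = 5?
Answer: 64684165/1031616 ≈ 62.702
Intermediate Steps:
L = -3/8 (L = -1 + (1/8)*5 = -1 + 5/8 = -3/8 ≈ -0.37500)
p(g) = -4/9 + g/9 (p(g) = -(4 - g)/9 = -4/9 + g/9)
E(c) = -35*c/36 (E(c) = (c*2)*(-4/9 + (1/9)*(-3/8)) = (2*c)*(-4/9 - 1/24) = (2*c)*(-35/72) = -35*c/36)
k = 142163/28656 (k = 162*(-1/398) + 773*(1/144) = -81/199 + 773/144 = 142163/28656 ≈ 4.9610)
V = 142163/28656 ≈ 4.9610
E(-13)*V = -35/36*(-13)*(142163/28656) = (455/36)*(142163/28656) = 64684165/1031616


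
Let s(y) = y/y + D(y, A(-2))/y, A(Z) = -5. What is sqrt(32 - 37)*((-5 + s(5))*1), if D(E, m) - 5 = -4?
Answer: -19*I*sqrt(5)/5 ≈ -8.4971*I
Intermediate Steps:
D(E, m) = 1 (D(E, m) = 5 - 4 = 1)
s(y) = 1 + 1/y (s(y) = y/y + 1/y = 1 + 1/y)
sqrt(32 - 37)*((-5 + s(5))*1) = sqrt(32 - 37)*((-5 + (1 + 5)/5)*1) = sqrt(-5)*((-5 + (1/5)*6)*1) = (I*sqrt(5))*((-5 + 6/5)*1) = (I*sqrt(5))*(-19/5*1) = (I*sqrt(5))*(-19/5) = -19*I*sqrt(5)/5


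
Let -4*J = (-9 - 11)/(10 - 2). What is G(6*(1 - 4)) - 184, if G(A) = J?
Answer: -1467/8 ≈ -183.38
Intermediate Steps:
J = 5/8 (J = -(-9 - 11)/(4*(10 - 2)) = -(-5)/8 = -1/4*(-5/2) = 5/8 ≈ 0.62500)
G(A) = 5/8
G(6*(1 - 4)) - 184 = 5/8 - 184 = -1467/8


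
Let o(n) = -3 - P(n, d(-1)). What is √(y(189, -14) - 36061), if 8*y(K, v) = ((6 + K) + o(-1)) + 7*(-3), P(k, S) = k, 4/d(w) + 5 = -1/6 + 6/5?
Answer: 7*I*√2942/2 ≈ 189.84*I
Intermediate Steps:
d(w) = -120/119 (d(w) = 4/(-5 + (-1/6 + 6/5)) = 4/(-5 + (-1*⅙ + 6*(⅕))) = 4/(-5 + (-⅙ + 6/5)) = 4/(-5 + 31/30) = 4/(-119/30) = 4*(-30/119) = -120/119)
o(n) = -3 - n
y(K, v) = -17/8 + K/8 (y(K, v) = (((6 + K) + (-3 - 1*(-1))) + 7*(-3))/8 = (((6 + K) + (-3 + 1)) - 21)/8 = (((6 + K) - 2) - 21)/8 = ((4 + K) - 21)/8 = (-17 + K)/8 = -17/8 + K/8)
√(y(189, -14) - 36061) = √((-17/8 + (⅛)*189) - 36061) = √((-17/8 + 189/8) - 36061) = √(43/2 - 36061) = √(-72079/2) = 7*I*√2942/2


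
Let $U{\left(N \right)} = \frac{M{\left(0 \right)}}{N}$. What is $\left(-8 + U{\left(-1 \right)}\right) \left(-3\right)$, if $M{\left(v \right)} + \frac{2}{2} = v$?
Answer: $21$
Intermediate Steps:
$M{\left(v \right)} = -1 + v$
$U{\left(N \right)} = - \frac{1}{N}$ ($U{\left(N \right)} = \frac{-1 + 0}{N} = - \frac{1}{N}$)
$\left(-8 + U{\left(-1 \right)}\right) \left(-3\right) = \left(-8 - \frac{1}{-1}\right) \left(-3\right) = \left(-8 - -1\right) \left(-3\right) = \left(-8 + 1\right) \left(-3\right) = \left(-7\right) \left(-3\right) = 21$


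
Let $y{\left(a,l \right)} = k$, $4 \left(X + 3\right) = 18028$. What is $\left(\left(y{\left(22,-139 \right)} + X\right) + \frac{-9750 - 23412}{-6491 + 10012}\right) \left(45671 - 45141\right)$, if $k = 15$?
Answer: $\frac{8415465610}{3521} \approx 2.3901 \cdot 10^{6}$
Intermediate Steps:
$X = 4504$ ($X = -3 + \frac{1}{4} \cdot 18028 = -3 + 4507 = 4504$)
$y{\left(a,l \right)} = 15$
$\left(\left(y{\left(22,-139 \right)} + X\right) + \frac{-9750 - 23412}{-6491 + 10012}\right) \left(45671 - 45141\right) = \left(\left(15 + 4504\right) + \frac{-9750 - 23412}{-6491 + 10012}\right) \left(45671 - 45141\right) = \left(4519 - \frac{33162}{3521}\right) 530 = \frac{15878237}{3521} \cdot 530 = \frac{8415465610}{3521}$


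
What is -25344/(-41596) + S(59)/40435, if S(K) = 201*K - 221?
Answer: 377219722/420483565 ≈ 0.89711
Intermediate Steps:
S(K) = -221 + 201*K
-25344/(-41596) + S(59)/40435 = -25344/(-41596) + (-221 + 201*59)/40435 = -25344*(-1/41596) + (-221 + 11859)*(1/40435) = 6336/10399 + 11638*(1/40435) = 6336/10399 + 11638/40435 = 377219722/420483565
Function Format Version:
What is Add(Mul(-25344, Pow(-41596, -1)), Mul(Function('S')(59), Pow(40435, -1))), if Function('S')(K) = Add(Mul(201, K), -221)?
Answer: Rational(377219722, 420483565) ≈ 0.89711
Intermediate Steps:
Function('S')(K) = Add(-221, Mul(201, K))
Add(Mul(-25344, Pow(-41596, -1)), Mul(Function('S')(59), Pow(40435, -1))) = Add(Mul(-25344, Pow(-41596, -1)), Mul(Add(-221, Mul(201, 59)), Pow(40435, -1))) = Add(Mul(-25344, Rational(-1, 41596)), Mul(Add(-221, 11859), Rational(1, 40435))) = Add(Rational(6336, 10399), Mul(11638, Rational(1, 40435))) = Add(Rational(6336, 10399), Rational(11638, 40435)) = Rational(377219722, 420483565)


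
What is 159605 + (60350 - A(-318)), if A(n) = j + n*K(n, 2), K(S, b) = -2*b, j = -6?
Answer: 218689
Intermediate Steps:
A(n) = -6 - 4*n (A(n) = -6 + n*(-2*2) = -6 + n*(-4) = -6 - 4*n)
159605 + (60350 - A(-318)) = 159605 + (60350 - (-6 - 4*(-318))) = 159605 + (60350 - (-6 + 1272)) = 159605 + (60350 - 1*1266) = 159605 + (60350 - 1266) = 159605 + 59084 = 218689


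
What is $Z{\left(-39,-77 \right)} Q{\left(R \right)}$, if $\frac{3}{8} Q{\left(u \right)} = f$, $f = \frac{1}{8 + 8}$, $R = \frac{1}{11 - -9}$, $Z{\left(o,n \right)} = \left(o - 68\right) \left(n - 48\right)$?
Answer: $\frac{13375}{6} \approx 2229.2$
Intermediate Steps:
$Z{\left(o,n \right)} = \left(-68 + o\right) \left(-48 + n\right)$
$R = \frac{1}{20}$ ($R = \frac{1}{11 + 9} = \frac{1}{20} \approx 0.05$)
$f = \frac{1}{16} \approx 0.0625$
$Q{\left(u \right)} = \frac{1}{6}$ ($Q{\left(u \right)} = \frac{8}{3} \cdot \frac{1}{16} = \frac{1}{6}$)
$Z{\left(-39,-77 \right)} Q{\left(R \right)} = \left(3264 - -5236 - -1872 - -3003\right) \frac{1}{6} = \left(3264 + 5236 + 1872 + 3003\right) \frac{1}{6} = 13375 \cdot \frac{1}{6} = \frac{13375}{6}$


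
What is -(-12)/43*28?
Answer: 336/43 ≈ 7.8139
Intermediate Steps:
-(-12)/43*28 = -6*(-2/43)*28 = (12/43)*28 = 336/43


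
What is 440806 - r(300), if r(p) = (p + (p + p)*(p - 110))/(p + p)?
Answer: 881231/2 ≈ 4.4062e+5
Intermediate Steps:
r(p) = (p + 2*p*(-110 + p))/(2*p) (r(p) = (p + (2*p)*(-110 + p))/((2*p)) = (p + 2*p*(-110 + p))*(1/(2*p)) = (p + 2*p*(-110 + p))/(2*p))
440806 - r(300) = 440806 - (-219/2 + 300) = 440806 - 1*381/2 = 440806 - 381/2 = 881231/2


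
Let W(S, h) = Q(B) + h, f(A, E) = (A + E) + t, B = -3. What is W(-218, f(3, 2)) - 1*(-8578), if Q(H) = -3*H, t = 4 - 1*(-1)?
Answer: 8597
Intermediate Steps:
t = 5 (t = 4 + 1 = 5)
f(A, E) = 5 + A + E (f(A, E) = (A + E) + 5 = 5 + A + E)
W(S, h) = 9 + h (W(S, h) = -3*(-3) + h = 9 + h)
W(-218, f(3, 2)) - 1*(-8578) = (9 + (5 + 3 + 2)) - 1*(-8578) = (9 + 10) + 8578 = 19 + 8578 = 8597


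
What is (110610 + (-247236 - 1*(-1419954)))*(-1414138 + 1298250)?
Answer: -148722315264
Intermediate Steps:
(110610 + (-247236 - 1*(-1419954)))*(-1414138 + 1298250) = (110610 + (-247236 + 1419954))*(-115888) = (110610 + 1172718)*(-115888) = 1283328*(-115888) = -148722315264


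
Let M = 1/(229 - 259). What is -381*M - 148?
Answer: -1353/10 ≈ -135.30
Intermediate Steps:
M = -1/30 (M = 1/(-30) = -1/30 ≈ -0.033333)
-381*M - 148 = -381*(-1/30) - 148 = 127/10 - 148 = -1353/10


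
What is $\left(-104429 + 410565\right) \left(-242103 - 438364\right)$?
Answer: $-208315445512$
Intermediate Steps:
$\left(-104429 + 410565\right) \left(-242103 - 438364\right) = 306136 \left(-680467\right) = -208315445512$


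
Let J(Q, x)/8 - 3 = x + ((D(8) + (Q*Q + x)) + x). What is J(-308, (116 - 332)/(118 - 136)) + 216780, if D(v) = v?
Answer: 976068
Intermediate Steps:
J(Q, x) = 88 + 8*Q² + 24*x (J(Q, x) = 24 + 8*(x + ((8 + (Q*Q + x)) + x)) = 24 + 8*(x + ((8 + (Q² + x)) + x)) = 24 + 8*(x + ((8 + (x + Q²)) + x)) = 24 + 8*(x + ((8 + x + Q²) + x)) = 24 + 8*(x + (8 + Q² + 2*x)) = 24 + 8*(8 + Q² + 3*x) = 24 + (64 + 8*Q² + 24*x) = 88 + 8*Q² + 24*x)
J(-308, (116 - 332)/(118 - 136)) + 216780 = (88 + 8*(-308)² + 24*((116 - 332)/(118 - 136))) + 216780 = (88 + 8*94864 + 24*(-216/(-18))) + 216780 = (88 + 758912 + 24*(-216*(-1/18))) + 216780 = (88 + 758912 + 24*12) + 216780 = (88 + 758912 + 288) + 216780 = 759288 + 216780 = 976068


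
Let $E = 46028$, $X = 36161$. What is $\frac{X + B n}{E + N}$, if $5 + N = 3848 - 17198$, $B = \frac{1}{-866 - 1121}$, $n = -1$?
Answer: $\frac{23950636}{21640417} \approx 1.1068$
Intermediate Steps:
$B = - \frac{1}{1987}$ ($B = \frac{1}{-1987} = - \frac{1}{1987} \approx -0.00050327$)
$N = -13355$ ($N = -5 + \left(3848 - 17198\right) = -5 - 13350 = -13355$)
$\frac{X + B n}{E + N} = \frac{36161 - - \frac{1}{1987}}{46028 - 13355} = \frac{36161 + \frac{1}{1987}}{32673} = \frac{71851908}{1987} \cdot \frac{1}{32673} = \frac{23950636}{21640417}$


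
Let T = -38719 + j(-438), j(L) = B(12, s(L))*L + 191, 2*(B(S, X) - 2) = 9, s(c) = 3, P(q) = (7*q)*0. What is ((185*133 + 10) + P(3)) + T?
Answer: -16760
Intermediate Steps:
P(q) = 0
B(S, X) = 13/2 (B(S, X) = 2 + (½)*9 = 2 + 9/2 = 13/2)
j(L) = 191 + 13*L/2 (j(L) = 13*L/2 + 191 = 191 + 13*L/2)
T = -41375 (T = -38719 + (191 + (13/2)*(-438)) = -38719 + (191 - 2847) = -38719 - 2656 = -41375)
((185*133 + 10) + P(3)) + T = ((185*133 + 10) + 0) - 41375 = ((24605 + 10) + 0) - 41375 = (24615 + 0) - 41375 = 24615 - 41375 = -16760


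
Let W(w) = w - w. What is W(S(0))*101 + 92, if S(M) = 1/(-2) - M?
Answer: 92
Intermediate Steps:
S(M) = -½ - M
W(w) = 0
W(S(0))*101 + 92 = 0*101 + 92 = 0 + 92 = 92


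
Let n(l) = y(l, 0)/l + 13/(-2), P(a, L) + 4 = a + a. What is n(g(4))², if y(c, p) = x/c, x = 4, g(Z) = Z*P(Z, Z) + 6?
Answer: 2468041/58564 ≈ 42.143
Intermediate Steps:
P(a, L) = -4 + 2*a (P(a, L) = -4 + (a + a) = -4 + 2*a)
g(Z) = 6 + Z*(-4 + 2*Z) (g(Z) = Z*(-4 + 2*Z) + 6 = 6 + Z*(-4 + 2*Z))
y(c, p) = 4/c
n(l) = -13/2 + 4/l² (n(l) = (4/l)/l + 13/(-2) = 4/l² + 13*(-½) = 4/l² - 13/2 = -13/2 + 4/l²)
n(g(4))² = (-13/2 + 4/(6 + 2*4*(-2 + 4))²)² = (-13/2 + 4/(6 + 2*4*2)²)² = (-13/2 + 4/(6 + 16)²)² = (-13/2 + 4/22²)² = (-13/2 + 4*(1/484))² = (-13/2 + 1/121)² = (-1571/242)² = 2468041/58564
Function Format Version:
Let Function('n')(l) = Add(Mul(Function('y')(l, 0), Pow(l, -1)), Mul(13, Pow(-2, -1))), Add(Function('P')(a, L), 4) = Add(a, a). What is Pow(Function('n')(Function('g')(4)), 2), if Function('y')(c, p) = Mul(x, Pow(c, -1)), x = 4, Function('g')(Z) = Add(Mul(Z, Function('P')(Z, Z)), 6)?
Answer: Rational(2468041, 58564) ≈ 42.143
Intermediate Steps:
Function('P')(a, L) = Add(-4, Mul(2, a)) (Function('P')(a, L) = Add(-4, Add(a, a)) = Add(-4, Mul(2, a)))
Function('g')(Z) = Add(6, Mul(Z, Add(-4, Mul(2, Z)))) (Function('g')(Z) = Add(Mul(Z, Add(-4, Mul(2, Z))), 6) = Add(6, Mul(Z, Add(-4, Mul(2, Z)))))
Function('y')(c, p) = Mul(4, Pow(c, -1))
Function('n')(l) = Add(Rational(-13, 2), Mul(4, Pow(l, -2))) (Function('n')(l) = Add(Mul(Mul(4, Pow(l, -1)), Pow(l, -1)), Mul(13, Pow(-2, -1))) = Add(Mul(4, Pow(l, -2)), Mul(13, Rational(-1, 2))) = Add(Mul(4, Pow(l, -2)), Rational(-13, 2)) = Add(Rational(-13, 2), Mul(4, Pow(l, -2))))
Pow(Function('n')(Function('g')(4)), 2) = Pow(Add(Rational(-13, 2), Mul(4, Pow(Add(6, Mul(2, 4, Add(-2, 4))), -2))), 2) = Pow(Add(Rational(-13, 2), Mul(4, Pow(Add(6, Mul(2, 4, 2)), -2))), 2) = Pow(Add(Rational(-13, 2), Mul(4, Pow(Add(6, 16), -2))), 2) = Pow(Add(Rational(-13, 2), Mul(4, Pow(22, -2))), 2) = Pow(Add(Rational(-13, 2), Mul(4, Rational(1, 484))), 2) = Pow(Add(Rational(-13, 2), Rational(1, 121)), 2) = Pow(Rational(-1571, 242), 2) = Rational(2468041, 58564)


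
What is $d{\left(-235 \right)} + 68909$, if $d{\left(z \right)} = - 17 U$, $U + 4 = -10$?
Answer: $69147$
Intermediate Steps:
$U = -14$ ($U = -4 - 10 = -14$)
$d{\left(z \right)} = 238$ ($d{\left(z \right)} = \left(-17\right) \left(-14\right) = 238$)
$d{\left(-235 \right)} + 68909 = 238 + 68909 = 69147$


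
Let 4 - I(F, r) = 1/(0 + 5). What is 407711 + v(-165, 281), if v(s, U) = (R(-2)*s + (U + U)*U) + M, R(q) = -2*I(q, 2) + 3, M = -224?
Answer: 566168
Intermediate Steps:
I(F, r) = 19/5 (I(F, r) = 4 - 1/(0 + 5) = 4 - 1/5 = 19/5)
R(q) = -23/5 (R(q) = -2*19/5 + 3 = -38/5 + 3 = -23/5)
v(s, U) = -224 + 2*U**2 - 23*s/5 (v(s, U) = (-23*s/5 + (U + U)*U) - 224 = (-23*s/5 + (2*U)*U) - 224 = (-23*s/5 + 2*U**2) - 224 = (2*U**2 - 23*s/5) - 224 = -224 + 2*U**2 - 23*s/5)
407711 + v(-165, 281) = 407711 + (-224 + 2*281**2 - 23/5*(-165)) = 407711 + (-224 + 2*78961 + 759) = 407711 + (-224 + 157922 + 759) = 407711 + 158457 = 566168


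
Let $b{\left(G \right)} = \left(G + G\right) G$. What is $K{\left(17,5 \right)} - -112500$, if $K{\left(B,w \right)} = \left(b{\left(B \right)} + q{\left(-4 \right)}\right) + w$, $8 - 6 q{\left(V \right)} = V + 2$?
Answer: $\frac{339254}{3} \approx 1.1308 \cdot 10^{5}$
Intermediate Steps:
$q{\left(V \right)} = 1 - \frac{V}{6}$ ($q{\left(V \right)} = \frac{4}{3} - \frac{V + 2}{6} = \frac{4}{3} - \frac{2 + V}{6} = \frac{4}{3} - \left(\frac{1}{3} + \frac{V}{6}\right) = 1 - \frac{V}{6}$)
$b{\left(G \right)} = 2 G^{2}$ ($b{\left(G \right)} = 2 G G = 2 G^{2}$)
$K{\left(B,w \right)} = \frac{5}{3} + w + 2 B^{2}$ ($K{\left(B,w \right)} = \left(2 B^{2} + \left(1 - - \frac{2}{3}\right)\right) + w = \left(2 B^{2} + \left(1 + \frac{2}{3}\right)\right) + w = \left(2 B^{2} + \frac{5}{3}\right) + w = \left(\frac{5}{3} + 2 B^{2}\right) + w = \frac{5}{3} + w + 2 B^{2}$)
$K{\left(17,5 \right)} - -112500 = \left(\frac{5}{3} + 5 + 2 \cdot 17^{2}\right) - -112500 = \left(\frac{5}{3} + 5 + 2 \cdot 289\right) + 112500 = \left(\frac{5}{3} + 5 + 578\right) + 112500 = \frac{1754}{3} + 112500 = \frac{339254}{3}$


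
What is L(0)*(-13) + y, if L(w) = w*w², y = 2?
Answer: 2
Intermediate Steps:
L(w) = w³
L(0)*(-13) + y = 0³*(-13) + 2 = 0*(-13) + 2 = 0 + 2 = 2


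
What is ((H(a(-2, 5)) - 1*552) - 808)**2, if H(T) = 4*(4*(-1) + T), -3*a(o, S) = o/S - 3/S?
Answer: 17007376/9 ≈ 1.8897e+6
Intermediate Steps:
a(o, S) = 1/S - o/(3*S) (a(o, S) = -(o/S - 3/S)/3 = -(-3/S + o/S)/3 = 1/S - o/(3*S))
H(T) = -16 + 4*T (H(T) = 4*(-4 + T) = -16 + 4*T)
((H(a(-2, 5)) - 1*552) - 808)**2 = (((-16 + 4*((1/3)*(3 - 1*(-2))/5)) - 1*552) - 808)**2 = (((-16 + 4*((1/3)*(1/5)*(3 + 2))) - 552) - 808)**2 = (((-16 + 4*((1/3)*(1/5)*5)) - 552) - 808)**2 = (((-16 + 4*(1/3)) - 552) - 808)**2 = (((-16 + 4/3) - 552) - 808)**2 = ((-44/3 - 552) - 808)**2 = (-1700/3 - 808)**2 = (-4124/3)**2 = 17007376/9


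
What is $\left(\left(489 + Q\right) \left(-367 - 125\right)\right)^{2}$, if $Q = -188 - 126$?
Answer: $7413210000$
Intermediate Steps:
$Q = -314$ ($Q = -188 - 126 = -314$)
$\left(\left(489 + Q\right) \left(-367 - 125\right)\right)^{2} = \left(\left(489 - 314\right) \left(-367 - 125\right)\right)^{2} = \left(175 \left(-492\right)\right)^{2} = \left(-86100\right)^{2} = 7413210000$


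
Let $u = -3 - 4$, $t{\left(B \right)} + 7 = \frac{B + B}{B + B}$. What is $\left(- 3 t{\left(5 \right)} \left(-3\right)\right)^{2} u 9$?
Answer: $-183708$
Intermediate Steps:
$t{\left(B \right)} = -6$ ($t{\left(B \right)} = -7 + \frac{B + B}{B + B} = -7 + \frac{2 B}{2 B} = -7 + 2 B \frac{1}{2 B} = -7 + 1 = -6$)
$u = -7$ ($u = -3 - 4 = -7$)
$\left(- 3 t{\left(5 \right)} \left(-3\right)\right)^{2} u 9 = \left(\left(-3\right) \left(-6\right) \left(-3\right)\right)^{2} \left(-7\right) 9 = \left(18 \left(-3\right)\right)^{2} \left(-7\right) 9 = \left(-54\right)^{2} \left(-7\right) 9 = 2916 \left(-7\right) 9 = \left(-20412\right) 9 = -183708$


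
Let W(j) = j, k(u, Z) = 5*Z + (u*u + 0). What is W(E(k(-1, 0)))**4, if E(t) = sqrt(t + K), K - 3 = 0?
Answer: 16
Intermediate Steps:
K = 3 (K = 3 + 0 = 3)
k(u, Z) = u**2 + 5*Z (k(u, Z) = 5*Z + (u**2 + 0) = 5*Z + u**2 = u**2 + 5*Z)
E(t) = sqrt(3 + t) (E(t) = sqrt(t + 3) = sqrt(3 + t))
W(E(k(-1, 0)))**4 = (sqrt(3 + ((-1)**2 + 5*0)))**4 = (sqrt(3 + (1 + 0)))**4 = (sqrt(3 + 1))**4 = (sqrt(4))**4 = 2**4 = 16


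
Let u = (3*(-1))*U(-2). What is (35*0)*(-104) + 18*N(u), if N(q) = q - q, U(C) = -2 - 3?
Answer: 0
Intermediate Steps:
U(C) = -5
u = 15 (u = (3*(-1))*(-5) = -3*(-5) = 15)
N(q) = 0
(35*0)*(-104) + 18*N(u) = (35*0)*(-104) + 18*0 = 0*(-104) + 0 = 0 + 0 = 0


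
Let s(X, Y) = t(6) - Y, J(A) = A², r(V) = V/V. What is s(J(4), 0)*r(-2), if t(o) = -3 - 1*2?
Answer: -5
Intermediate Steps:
r(V) = 1
t(o) = -5 (t(o) = -3 - 2 = -5)
s(X, Y) = -5 - Y
s(J(4), 0)*r(-2) = (-5 - 1*0)*1 = (-5 + 0)*1 = -5*1 = -5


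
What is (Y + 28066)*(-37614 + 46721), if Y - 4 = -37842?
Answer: -88993604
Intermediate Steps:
Y = -37838 (Y = 4 - 37842 = -37838)
(Y + 28066)*(-37614 + 46721) = (-37838 + 28066)*(-37614 + 46721) = -9772*9107 = -88993604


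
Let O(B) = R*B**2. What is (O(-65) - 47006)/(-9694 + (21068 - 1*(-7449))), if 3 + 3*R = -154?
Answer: -804343/56469 ≈ -14.244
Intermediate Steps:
R = -157/3 (R = -1 + (1/3)*(-154) = -1 - 154/3 = -157/3 ≈ -52.333)
O(B) = -157*B**2/3
(O(-65) - 47006)/(-9694 + (21068 - 1*(-7449))) = (-157/3*(-65)**2 - 47006)/(-9694 + (21068 - 1*(-7449))) = (-157/3*4225 - 47006)/(-9694 + (21068 + 7449)) = (-663325/3 - 47006)/(-9694 + 28517) = -804343/3/18823 = -804343/3*1/18823 = -804343/56469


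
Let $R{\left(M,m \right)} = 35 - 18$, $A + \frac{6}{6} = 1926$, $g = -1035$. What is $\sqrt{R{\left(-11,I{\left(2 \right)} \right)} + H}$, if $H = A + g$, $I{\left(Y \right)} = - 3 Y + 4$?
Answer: $\sqrt{907} \approx 30.116$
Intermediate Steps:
$A = 1925$ ($A = -1 + 1926 = 1925$)
$I{\left(Y \right)} = 4 - 3 Y$
$R{\left(M,m \right)} = 17$
$H = 890$ ($H = 1925 - 1035 = 890$)
$\sqrt{R{\left(-11,I{\left(2 \right)} \right)} + H} = \sqrt{17 + 890} = \sqrt{907}$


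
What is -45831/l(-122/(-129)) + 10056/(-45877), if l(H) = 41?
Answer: -2103001083/1880957 ≈ -1118.0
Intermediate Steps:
-45831/l(-122/(-129)) + 10056/(-45877) = -45831/41 + 10056/(-45877) = -45831*1/41 + 10056*(-1/45877) = -45831/41 - 10056/45877 = -2103001083/1880957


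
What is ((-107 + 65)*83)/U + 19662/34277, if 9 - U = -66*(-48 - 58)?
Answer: 85622672/79831133 ≈ 1.0725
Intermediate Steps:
U = -6987 (U = 9 - (-66)*(-48 - 58) = 9 - (-66)*(-106) = 9 - 1*6996 = 9 - 6996 = -6987)
((-107 + 65)*83)/U + 19662/34277 = ((-107 + 65)*83)/(-6987) + 19662/34277 = -42*83*(-1/6987) + 19662*(1/34277) = -3486*(-1/6987) + 19662/34277 = 1162/2329 + 19662/34277 = 85622672/79831133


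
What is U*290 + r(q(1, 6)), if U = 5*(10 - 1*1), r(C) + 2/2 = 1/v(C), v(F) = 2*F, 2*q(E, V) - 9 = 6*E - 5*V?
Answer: 195734/15 ≈ 13049.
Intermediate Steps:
q(E, V) = 9/2 + 3*E - 5*V/2 (q(E, V) = 9/2 + (6*E - 5*V)/2 = 9/2 + (-5*V + 6*E)/2 = 9/2 + (3*E - 5*V/2) = 9/2 + 3*E - 5*V/2)
r(C) = -1 + 1/(2*C)
U = 45 (U = 5*(10 - 1) = 5*9 = 45)
U*290 + r(q(1, 6)) = 45*290 + (½ - (9/2 + 3*1 - 5/2*6))/(9/2 + 3*1 - 5/2*6) = 13050 + (½ - (9/2 + 3 - 15))/(9/2 + 3 - 15) = 13050 + (½ - 1*(-15/2))/(-15/2) = 13050 - 2*(½ + 15/2)/15 = 13050 - 2/15*8 = 13050 - 16/15 = 195734/15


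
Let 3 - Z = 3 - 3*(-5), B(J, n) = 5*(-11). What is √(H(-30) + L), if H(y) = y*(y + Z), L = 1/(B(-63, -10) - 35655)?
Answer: √1721525499290/35710 ≈ 36.742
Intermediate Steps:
B(J, n) = -55
Z = -15 (Z = 3 - (3 - 3*(-5)) = 3 - (3 - 1*(-15)) = 3 - (3 + 15) = 3 - 1*18 = 3 - 18 = -15)
L = -1/35710 (L = 1/(-55 - 35655) = 1/(-35710) = -1/35710 ≈ -2.8003e-5)
H(y) = y*(-15 + y) (H(y) = y*(y - 15) = y*(-15 + y))
√(H(-30) + L) = √(-30*(-15 - 30) - 1/35710) = √(-30*(-45) - 1/35710) = √(1350 - 1/35710) = √(48208499/35710) = √1721525499290/35710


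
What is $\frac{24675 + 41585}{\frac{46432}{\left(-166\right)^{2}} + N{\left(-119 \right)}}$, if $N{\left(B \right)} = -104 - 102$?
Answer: $- \frac{228232570}{703763} \approx -324.3$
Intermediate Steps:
$N{\left(B \right)} = -206$ ($N{\left(B \right)} = -104 - 102 = -206$)
$\frac{24675 + 41585}{\frac{46432}{\left(-166\right)^{2}} + N{\left(-119 \right)}} = \frac{24675 + 41585}{\frac{46432}{\left(-166\right)^{2}} - 206} = \frac{66260}{\frac{46432}{27556} - 206} = \frac{66260}{46432 \cdot \frac{1}{27556} - 206} = \frac{66260}{\frac{11608}{6889} - 206} = \frac{66260}{- \frac{1407526}{6889}} = 66260 \left(- \frac{6889}{1407526}\right) = - \frac{228232570}{703763}$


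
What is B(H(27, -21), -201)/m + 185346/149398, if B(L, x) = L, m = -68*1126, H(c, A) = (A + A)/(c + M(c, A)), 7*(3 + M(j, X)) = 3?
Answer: 202233568775/163007261412 ≈ 1.2406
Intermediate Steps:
M(j, X) = -18/7 (M(j, X) = -3 + (⅐)*3 = -3 + 3/7 = -18/7)
H(c, A) = 2*A/(-18/7 + c) (H(c, A) = (A + A)/(c - 18/7) = (2*A)/(-18/7 + c) = 2*A/(-18/7 + c))
m = -76568
B(H(27, -21), -201)/m + 185346/149398 = (14*(-21)/(-18 + 7*27))/(-76568) + 185346/149398 = (14*(-21)/(-18 + 189))*(-1/76568) + 185346*(1/149398) = (14*(-21)/171)*(-1/76568) + 92673/74699 = (14*(-21)*(1/171))*(-1/76568) + 92673/74699 = -98/57*(-1/76568) + 92673/74699 = 49/2182188 + 92673/74699 = 202233568775/163007261412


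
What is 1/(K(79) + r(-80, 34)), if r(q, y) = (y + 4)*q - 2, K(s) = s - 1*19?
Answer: -1/2982 ≈ -0.00033535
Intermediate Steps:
K(s) = -19 + s (K(s) = s - 19 = -19 + s)
r(q, y) = -2 + q*(4 + y) (r(q, y) = (4 + y)*q - 2 = q*(4 + y) - 2 = -2 + q*(4 + y))
1/(K(79) + r(-80, 34)) = 1/((-19 + 79) + (-2 + 4*(-80) - 80*34)) = 1/(60 + (-2 - 320 - 2720)) = 1/(60 - 3042) = 1/(-2982) = -1/2982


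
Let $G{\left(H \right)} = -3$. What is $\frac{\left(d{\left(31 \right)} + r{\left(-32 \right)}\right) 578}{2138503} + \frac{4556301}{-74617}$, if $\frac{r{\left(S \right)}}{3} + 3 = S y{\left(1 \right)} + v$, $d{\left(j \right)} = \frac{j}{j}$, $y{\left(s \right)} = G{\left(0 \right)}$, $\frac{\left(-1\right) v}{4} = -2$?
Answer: $- \frac{9730552255099}{159568678351} \approx -60.98$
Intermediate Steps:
$v = 8$ ($v = \left(-4\right) \left(-2\right) = 8$)
$y{\left(s \right)} = -3$
$d{\left(j \right)} = 1$
$r{\left(S \right)} = 15 - 9 S$ ($r{\left(S \right)} = -9 + 3 \left(S \left(-3\right) + 8\right) = -9 + 3 \left(- 3 S + 8\right) = -9 + 3 \left(8 - 3 S\right) = -9 - \left(-24 + 9 S\right) = 15 - 9 S$)
$\frac{\left(d{\left(31 \right)} + r{\left(-32 \right)}\right) 578}{2138503} + \frac{4556301}{-74617} = \frac{\left(1 + \left(15 - -288\right)\right) 578}{2138503} + \frac{4556301}{-74617} = \left(1 + \left(15 + 288\right)\right) 578 \cdot \frac{1}{2138503} + 4556301 \left(- \frac{1}{74617}\right) = \left(1 + 303\right) 578 \cdot \frac{1}{2138503} - \frac{4556301}{74617} = 304 \cdot 578 \cdot \frac{1}{2138503} - \frac{4556301}{74617} = 175712 \cdot \frac{1}{2138503} - \frac{4556301}{74617} = \frac{175712}{2138503} - \frac{4556301}{74617} = - \frac{9730552255099}{159568678351}$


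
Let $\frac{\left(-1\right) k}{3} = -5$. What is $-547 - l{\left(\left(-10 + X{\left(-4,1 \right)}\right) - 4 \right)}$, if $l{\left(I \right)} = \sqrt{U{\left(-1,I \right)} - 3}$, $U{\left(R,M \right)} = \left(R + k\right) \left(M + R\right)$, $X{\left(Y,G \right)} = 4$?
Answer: $-547 - i \sqrt{157} \approx -547.0 - 12.53 i$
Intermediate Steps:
$k = 15$ ($k = \left(-3\right) \left(-5\right) = 15$)
$U{\left(R,M \right)} = \left(15 + R\right) \left(M + R\right)$ ($U{\left(R,M \right)} = \left(R + 15\right) \left(M + R\right) = \left(15 + R\right) \left(M + R\right)$)
$l{\left(I \right)} = \sqrt{-17 + 14 I}$ ($l{\left(I \right)} = \sqrt{\left(\left(-1\right)^{2} + 15 I + 15 \left(-1\right) + I \left(-1\right)\right) - 3} = \sqrt{\left(1 + 15 I - 15 - I\right) - 3} = \sqrt{\left(-14 + 14 I\right) - 3} = \sqrt{-17 + 14 I}$)
$-547 - l{\left(\left(-10 + X{\left(-4,1 \right)}\right) - 4 \right)} = -547 - \sqrt{-17 + 14 \left(\left(-10 + 4\right) - 4\right)} = -547 - \sqrt{-17 + 14 \left(-6 - 4\right)} = -547 - \sqrt{-17 + 14 \left(-10\right)} = -547 - \sqrt{-17 - 140} = -547 - \sqrt{-157} = -547 - i \sqrt{157}$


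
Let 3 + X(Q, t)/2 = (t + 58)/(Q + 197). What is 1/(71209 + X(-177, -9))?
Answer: 10/712079 ≈ 1.4043e-5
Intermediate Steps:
X(Q, t) = -6 + 2*(58 + t)/(197 + Q) (X(Q, t) = -6 + 2*((t + 58)/(Q + 197)) = -6 + 2*((58 + t)/(197 + Q)) = -6 + 2*(58 + t)/(197 + Q))
1/(71209 + X(-177, -9)) = 1/(71209 + 2*(-533 - 9 - 3*(-177))/(197 - 177)) = 1/(71209 + 2*(-533 - 9 + 531)/20) = 1/(71209 + 2*(1/20)*(-11)) = 1/(71209 - 11/10) = 1/(712079/10) = 10/712079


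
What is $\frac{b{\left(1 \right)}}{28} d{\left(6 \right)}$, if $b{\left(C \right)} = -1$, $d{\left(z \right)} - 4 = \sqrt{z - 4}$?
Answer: $- \frac{1}{7} - \frac{\sqrt{2}}{28} \approx -0.19336$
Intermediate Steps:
$d{\left(z \right)} = 4 + \sqrt{-4 + z}$ ($d{\left(z \right)} = 4 + \sqrt{z - 4} = 4 + \sqrt{-4 + z}$)
$\frac{b{\left(1 \right)}}{28} d{\left(6 \right)} = - \frac{1}{28} \left(4 + \sqrt{-4 + 6}\right) = \left(-1\right) \frac{1}{28} \left(4 + \sqrt{2}\right) = - \frac{4 + \sqrt{2}}{28} = - \frac{1}{7} - \frac{\sqrt{2}}{28}$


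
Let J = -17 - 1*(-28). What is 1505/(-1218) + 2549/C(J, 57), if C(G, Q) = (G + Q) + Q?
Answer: 416651/21750 ≈ 19.156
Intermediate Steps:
J = 11 (J = -17 + 28 = 11)
C(G, Q) = G + 2*Q
1505/(-1218) + 2549/C(J, 57) = 1505/(-1218) + 2549/(11 + 2*57) = 1505*(-1/1218) + 2549/(11 + 114) = -215/174 + 2549/125 = 416651/21750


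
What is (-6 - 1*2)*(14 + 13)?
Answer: -216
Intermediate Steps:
(-6 - 1*2)*(14 + 13) = (-6 - 2)*27 = -8*27 = -216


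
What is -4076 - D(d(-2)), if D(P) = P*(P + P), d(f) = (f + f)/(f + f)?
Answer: -4078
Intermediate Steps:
d(f) = 1 (d(f) = (2*f)/((2*f)) = (2*f)*(1/(2*f)) = 1)
D(P) = 2*P² (D(P) = P*(2*P) = 2*P²)
-4076 - D(d(-2)) = -4076 - 2*1² = -4076 - 2 = -4078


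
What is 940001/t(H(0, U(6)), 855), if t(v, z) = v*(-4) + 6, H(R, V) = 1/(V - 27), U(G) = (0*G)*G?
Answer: 25380027/166 ≈ 1.5289e+5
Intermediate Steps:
U(G) = 0 (U(G) = 0*G = 0)
H(R, V) = 1/(-27 + V)
t(v, z) = 6 - 4*v (t(v, z) = -4*v + 6 = 6 - 4*v)
940001/t(H(0, U(6)), 855) = 940001/(6 - 4/(-27 + 0)) = 940001/(6 - 4/(-27)) = 940001/(6 - 4*(-1/27)) = 940001/(6 + 4/27) = 940001/(166/27) = 940001*(27/166) = 25380027/166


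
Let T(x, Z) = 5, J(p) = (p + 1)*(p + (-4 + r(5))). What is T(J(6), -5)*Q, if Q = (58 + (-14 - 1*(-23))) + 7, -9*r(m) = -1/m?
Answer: 370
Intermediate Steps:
r(m) = 1/(9*m) (r(m) = -(-1)/(9*m) = 1/(9*m))
J(p) = (1 + p)*(-179/45 + p) (J(p) = (p + 1)*(p + (-4 + (⅑)/5)) = (1 + p)*(p + (-4 + (⅑)*(⅕))) = (1 + p)*(p + (-4 + 1/45)) = (1 + p)*(p - 179/45) = (1 + p)*(-179/45 + p))
Q = 74 (Q = (58 + (-14 + 23)) + 7 = (58 + 9) + 7 = 67 + 7 = 74)
T(J(6), -5)*Q = 5*74 = 370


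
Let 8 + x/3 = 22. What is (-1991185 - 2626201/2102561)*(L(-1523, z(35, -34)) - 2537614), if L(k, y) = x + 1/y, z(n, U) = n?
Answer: 371832119331042058734/73589635 ≈ 5.0528e+12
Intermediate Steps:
x = 42 (x = -24 + 3*22 = -24 + 66 = 42)
L(k, y) = 42 + 1/y
(-1991185 - 2626201/2102561)*(L(-1523, z(35, -34)) - 2537614) = (-1991185 - 2626201/2102561)*((42 + 1/35) - 2537614) = (-1991185 - 2626201*1/2102561)*((42 + 1/35) - 2537614) = (-1991185 - 2626201/2102561)*(1471/35 - 2537614) = -4186590550986/2102561*(-88815019/35) = 371832119331042058734/73589635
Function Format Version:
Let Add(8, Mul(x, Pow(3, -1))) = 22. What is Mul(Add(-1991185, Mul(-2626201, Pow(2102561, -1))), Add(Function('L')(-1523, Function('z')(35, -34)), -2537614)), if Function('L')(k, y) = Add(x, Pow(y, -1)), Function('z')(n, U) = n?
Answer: Rational(371832119331042058734, 73589635) ≈ 5.0528e+12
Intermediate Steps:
x = 42 (x = Add(-24, Mul(3, 22)) = Add(-24, 66) = 42)
Function('L')(k, y) = Add(42, Pow(y, -1))
Mul(Add(-1991185, Mul(-2626201, Pow(2102561, -1))), Add(Function('L')(-1523, Function('z')(35, -34)), -2537614)) = Mul(Add(-1991185, Mul(-2626201, Pow(2102561, -1))), Add(Add(42, Pow(35, -1)), -2537614)) = Mul(Add(-1991185, Mul(-2626201, Rational(1, 2102561))), Add(Add(42, Rational(1, 35)), -2537614)) = Mul(Add(-1991185, Rational(-2626201, 2102561)), Add(Rational(1471, 35), -2537614)) = Mul(Rational(-4186590550986, 2102561), Rational(-88815019, 35)) = Rational(371832119331042058734, 73589635)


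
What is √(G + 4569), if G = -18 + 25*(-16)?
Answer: √4151 ≈ 64.428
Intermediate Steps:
G = -418 (G = -18 - 400 = -418)
√(G + 4569) = √(-418 + 4569) = √4151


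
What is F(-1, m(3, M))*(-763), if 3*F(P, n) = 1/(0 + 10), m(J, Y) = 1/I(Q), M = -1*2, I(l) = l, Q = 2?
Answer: -763/30 ≈ -25.433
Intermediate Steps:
M = -2
m(J, Y) = ½ (m(J, Y) = 1/2 = ½)
F(P, n) = 1/30 (F(P, n) = 1/(3*(0 + 10)) = (⅓)/10 = (⅓)*(⅒) = 1/30)
F(-1, m(3, M))*(-763) = (1/30)*(-763) = -763/30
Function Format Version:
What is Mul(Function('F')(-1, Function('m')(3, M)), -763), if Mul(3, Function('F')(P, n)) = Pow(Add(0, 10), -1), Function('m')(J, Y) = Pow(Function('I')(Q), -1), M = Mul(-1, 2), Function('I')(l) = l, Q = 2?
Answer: Rational(-763, 30) ≈ -25.433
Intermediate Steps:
M = -2
Function('m')(J, Y) = Rational(1, 2) (Function('m')(J, Y) = Pow(2, -1) = Rational(1, 2))
Function('F')(P, n) = Rational(1, 30) (Function('F')(P, n) = Mul(Rational(1, 3), Pow(Add(0, 10), -1)) = Mul(Rational(1, 3), Pow(10, -1)) = Mul(Rational(1, 3), Rational(1, 10)) = Rational(1, 30))
Mul(Function('F')(-1, Function('m')(3, M)), -763) = Mul(Rational(1, 30), -763) = Rational(-763, 30)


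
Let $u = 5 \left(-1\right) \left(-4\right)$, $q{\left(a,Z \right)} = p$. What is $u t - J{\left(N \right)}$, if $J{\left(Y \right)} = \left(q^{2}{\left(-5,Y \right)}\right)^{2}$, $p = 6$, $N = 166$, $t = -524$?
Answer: $-11776$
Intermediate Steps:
$q{\left(a,Z \right)} = 6$
$u = 20$ ($u = \left(-5\right) \left(-4\right) = 20$)
$J{\left(Y \right)} = 1296$ ($J{\left(Y \right)} = \left(6^{2}\right)^{2} = 36^{2} = 1296$)
$u t - J{\left(N \right)} = 20 \left(-524\right) - 1296 = -10480 - 1296 = -11776$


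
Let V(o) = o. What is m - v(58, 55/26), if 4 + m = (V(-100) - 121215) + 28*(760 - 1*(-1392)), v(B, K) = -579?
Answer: -60484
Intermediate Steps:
m = -61063 (m = -4 + ((-100 - 121215) + 28*(760 - 1*(-1392))) = -4 + (-121315 + 28*(760 + 1392)) = -4 + (-121315 + 28*2152) = -4 + (-121315 + 60256) = -4 - 61059 = -61063)
m - v(58, 55/26) = -61063 - 1*(-579) = -61063 + 579 = -60484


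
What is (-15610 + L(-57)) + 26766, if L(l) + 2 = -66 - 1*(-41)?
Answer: 11129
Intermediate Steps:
L(l) = -27 (L(l) = -2 + (-66 - 1*(-41)) = -2 + (-66 + 41) = -2 - 25 = -27)
(-15610 + L(-57)) + 26766 = (-15610 - 27) + 26766 = -15637 + 26766 = 11129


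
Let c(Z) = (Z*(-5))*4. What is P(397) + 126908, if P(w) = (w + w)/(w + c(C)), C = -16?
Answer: 90993830/717 ≈ 1.2691e+5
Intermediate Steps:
c(Z) = -20*Z (c(Z) = -5*Z*4 = -20*Z)
P(w) = 2*w/(320 + w) (P(w) = (w + w)/(w - 20*(-16)) = (2*w)/(w + 320) = (2*w)/(320 + w) = 2*w/(320 + w))
P(397) + 126908 = 2*397/(320 + 397) + 126908 = 2*397/717 + 126908 = 2*397*(1/717) + 126908 = 794/717 + 126908 = 90993830/717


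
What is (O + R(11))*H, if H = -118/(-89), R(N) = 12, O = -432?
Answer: -49560/89 ≈ -556.85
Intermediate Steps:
H = 118/89 (H = -118*(-1/89) = 118/89 ≈ 1.3258)
(O + R(11))*H = (-432 + 12)*(118/89) = -420*118/89 = -49560/89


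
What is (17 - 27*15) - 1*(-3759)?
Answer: 3371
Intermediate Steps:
(17 - 27*15) - 1*(-3759) = (17 - 405) + 3759 = -388 + 3759 = 3371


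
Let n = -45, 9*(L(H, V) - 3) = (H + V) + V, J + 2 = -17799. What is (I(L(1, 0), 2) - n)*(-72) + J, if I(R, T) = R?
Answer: -21265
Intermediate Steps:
J = -17801 (J = -2 - 17799 = -17801)
L(H, V) = 3 + H/9 + 2*V/9 (L(H, V) = 3 + ((H + V) + V)/9 = 3 + (H + 2*V)/9 = 3 + (H/9 + 2*V/9) = 3 + H/9 + 2*V/9)
(I(L(1, 0), 2) - n)*(-72) + J = ((3 + (⅑)*1 + (2/9)*0) - 1*(-45))*(-72) - 17801 = ((3 + ⅑ + 0) + 45)*(-72) - 17801 = (28/9 + 45)*(-72) - 17801 = (433/9)*(-72) - 17801 = -3464 - 17801 = -21265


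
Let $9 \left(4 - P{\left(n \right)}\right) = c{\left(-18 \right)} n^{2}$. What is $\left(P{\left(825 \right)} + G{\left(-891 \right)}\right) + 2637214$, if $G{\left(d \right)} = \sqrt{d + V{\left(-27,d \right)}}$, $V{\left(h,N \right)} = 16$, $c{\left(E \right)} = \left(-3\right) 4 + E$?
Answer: $4905968 + 5 i \sqrt{35} \approx 4.906 \cdot 10^{6} + 29.58 i$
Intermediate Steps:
$c{\left(E \right)} = -12 + E$
$P{\left(n \right)} = 4 + \frac{10 n^{2}}{3}$ ($P{\left(n \right)} = 4 - \frac{\left(-12 - 18\right) n^{2}}{9} = 4 - \frac{\left(-30\right) n^{2}}{9} = 4 + \frac{10 n^{2}}{3}$)
$G{\left(d \right)} = \sqrt{16 + d}$ ($G{\left(d \right)} = \sqrt{d + 16} = \sqrt{16 + d}$)
$\left(P{\left(825 \right)} + G{\left(-891 \right)}\right) + 2637214 = \left(\left(4 + \frac{10 \cdot 825^{2}}{3}\right) + \sqrt{16 - 891}\right) + 2637214 = \left(\left(4 + \frac{10}{3} \cdot 680625\right) + \sqrt{-875}\right) + 2637214 = \left(\left(4 + 2268750\right) + 5 i \sqrt{35}\right) + 2637214 = \left(2268754 + 5 i \sqrt{35}\right) + 2637214 = 4905968 + 5 i \sqrt{35}$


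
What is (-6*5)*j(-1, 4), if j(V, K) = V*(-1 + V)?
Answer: -60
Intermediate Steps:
(-6*5)*j(-1, 4) = (-6*5)*(-(-1 - 1)) = -(-30)*(-2) = -30*2 = -60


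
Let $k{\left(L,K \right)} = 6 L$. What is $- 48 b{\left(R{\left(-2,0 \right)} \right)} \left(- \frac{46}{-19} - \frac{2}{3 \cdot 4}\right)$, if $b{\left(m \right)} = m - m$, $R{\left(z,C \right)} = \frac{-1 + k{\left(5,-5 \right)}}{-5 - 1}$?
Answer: $0$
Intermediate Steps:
$R{\left(z,C \right)} = - \frac{29}{6}$ ($R{\left(z,C \right)} = \frac{-1 + 6 \cdot 5}{-5 - 1} = \frac{-1 + 30}{-6} = 29 \left(- \frac{1}{6}\right) = - \frac{29}{6}$)
$b{\left(m \right)} = 0$
$- 48 b{\left(R{\left(-2,0 \right)} \right)} \left(- \frac{46}{-19} - \frac{2}{3 \cdot 4}\right) = \left(-48\right) 0 \left(- \frac{46}{-19} - \frac{2}{3 \cdot 4}\right) = 0 \left(\left(-46\right) \left(- \frac{1}{19}\right) - \frac{2}{12}\right) = 0 \left(\frac{46}{19} - \frac{1}{6}\right) = 0 \cdot \frac{257}{114} = 0$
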